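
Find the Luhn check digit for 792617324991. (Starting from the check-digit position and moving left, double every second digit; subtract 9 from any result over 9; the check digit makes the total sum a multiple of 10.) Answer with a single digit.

Partial digits right→left: 1 9 9 4 2 3 7 1 6 2 9 7
Double every second digit counting from the check-digit position (so the 1st, 3rd, 5th, ... of the partial from the right).
  doubled (with −9 where >9): 2 9 4 5 3 9 → sum 32
  kept as-is: 9 4 3 1 2 7 → sum 26
Total = 32 + 26 = 58.
Check digit = (10 − (58 mod 10)) mod 10 = 2.

2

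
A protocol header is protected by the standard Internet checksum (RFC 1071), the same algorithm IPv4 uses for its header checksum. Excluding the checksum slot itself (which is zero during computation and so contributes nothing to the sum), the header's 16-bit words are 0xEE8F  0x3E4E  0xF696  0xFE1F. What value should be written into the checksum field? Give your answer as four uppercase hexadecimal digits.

One's-complement addition (fold any carry out of bit 15 back into bit 0):
  0xEE8F + 0x3E4E = 0x12CDD → wrap carry → 0x2CDE
  0x2CDE + 0xF696 = 0x12374 → wrap carry → 0x2375
  0x2375 + 0xFE1F = 0x12194 → wrap carry → 0x2195
One's-complement sum = 0x2195.
Checksum = ~0x2195 & 0xFFFF = 0xDE6A.

DE6A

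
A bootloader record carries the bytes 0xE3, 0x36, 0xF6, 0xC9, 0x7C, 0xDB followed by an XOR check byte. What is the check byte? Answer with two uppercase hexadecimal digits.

XOR the bytes together:
  start with 0xE3
  0xE3 ⊕ 0x36 = 0xD5
  0xD5 ⊕ 0xF6 = 0x23
  0x23 ⊕ 0xC9 = 0xEA
  0xEA ⊕ 0x7C = 0x96
  0x96 ⊕ 0xDB = 0x4D

4D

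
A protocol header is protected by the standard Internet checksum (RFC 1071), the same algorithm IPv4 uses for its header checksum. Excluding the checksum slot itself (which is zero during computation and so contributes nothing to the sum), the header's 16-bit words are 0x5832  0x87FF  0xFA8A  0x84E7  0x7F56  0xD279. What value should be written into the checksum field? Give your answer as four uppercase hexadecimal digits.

One's-complement addition (fold any carry out of bit 15 back into bit 0):
  0x5832 + 0x87FF = 0x0E031
  0xE031 + 0xFA8A = 0x1DABB → wrap carry → 0xDABC
  0xDABC + 0x84E7 = 0x15FA3 → wrap carry → 0x5FA4
  0x5FA4 + 0x7F56 = 0x0DEFA
  0xDEFA + 0xD279 = 0x1B173 → wrap carry → 0xB174
One's-complement sum = 0xB174.
Checksum = ~0xB174 & 0xFFFF = 0x4E8B.

4E8B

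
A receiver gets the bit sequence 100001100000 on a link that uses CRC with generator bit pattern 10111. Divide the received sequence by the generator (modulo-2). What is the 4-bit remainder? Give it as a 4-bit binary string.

0010

Modulo-2 division of 100001100000 by 10111:
  pos 0: 10000 XOR 10111 = 00111
  pos 2: 11111 XOR 10111 = 01000
  pos 3: 10000 XOR 10111 = 00111
  pos 5: 11100 XOR 10111 = 01011
  pos 6: 10110 XOR 10111 = 00001
Remainder = 0010 (nonzero — an error is detected).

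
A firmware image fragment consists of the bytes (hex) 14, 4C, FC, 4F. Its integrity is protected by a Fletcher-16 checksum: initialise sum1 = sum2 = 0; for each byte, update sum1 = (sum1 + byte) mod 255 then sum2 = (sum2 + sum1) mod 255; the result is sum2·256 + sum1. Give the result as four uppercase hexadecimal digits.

Running sums (mod 255):
  after byte 0 (14): sum1=20, sum2=20
  after byte 1 (4C): sum1=96, sum2=116
  after byte 2 (FC): sum1=93, sum2=209
  after byte 3 (4F): sum1=172, sum2=126
Checksum = sum2·256 + sum1 = 126·256 + 172 = 32428 = 0x7EAC.

7EAC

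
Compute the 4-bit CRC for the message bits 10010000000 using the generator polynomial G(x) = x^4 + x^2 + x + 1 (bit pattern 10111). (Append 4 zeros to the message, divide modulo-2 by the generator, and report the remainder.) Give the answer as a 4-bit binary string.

0110

Append 4 zeros: 100100000000000. Divide by 10111 (XOR where the leading bit is 1):
  pos 0: 10010 XOR 10111 = 00101
  pos 2: 10100 XOR 10111 = 00011
  pos 5: 11000 XOR 10111 = 01111
  pos 6: 11110 XOR 10111 = 01001
  pos 7: 10010 XOR 10111 = 00101
  pos 9: 10100 XOR 10111 = 00011
Remainder (last 4 bits) = 0110. This is the CRC / FCS.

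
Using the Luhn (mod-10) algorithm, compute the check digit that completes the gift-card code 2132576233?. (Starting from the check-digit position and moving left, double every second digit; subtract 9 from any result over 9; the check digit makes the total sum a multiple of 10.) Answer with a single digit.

0

Partial digits right→left: 3 3 2 6 7 5 2 3 1 2
Double every second digit counting from the check-digit position (so the 1st, 3rd, 5th, ... of the partial from the right).
  doubled (with −9 where >9): 6 4 5 4 2 → sum 21
  kept as-is: 3 6 5 3 2 → sum 19
Total = 21 + 19 = 40.
Check digit = (10 − (40 mod 10)) mod 10 = 0.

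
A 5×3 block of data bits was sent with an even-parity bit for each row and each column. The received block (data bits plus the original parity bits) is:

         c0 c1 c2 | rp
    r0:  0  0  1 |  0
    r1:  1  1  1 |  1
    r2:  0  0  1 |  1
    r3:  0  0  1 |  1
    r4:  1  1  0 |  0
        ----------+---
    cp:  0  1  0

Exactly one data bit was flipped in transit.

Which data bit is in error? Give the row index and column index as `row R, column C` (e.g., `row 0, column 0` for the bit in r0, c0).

Recompute each row's even parity and compare to rp:
  r0: data parity 1, sent rp 0 → mismatch
  r1: data parity 1, sent rp 1 → ok
  r2: data parity 1, sent rp 1 → ok
  r3: data parity 1, sent rp 1 → ok
  r4: data parity 0, sent rp 0 → ok
Recompute each column's even parity and compare to cp:
  c0: data parity 0, sent cp 0 → ok
  c1: data parity 0, sent cp 1 → mismatch
  c2: data parity 0, sent cp 0 → ok
Exactly one row (r0) and one column (c1) fail → the flipped bit is at their intersection.

row 0, column 1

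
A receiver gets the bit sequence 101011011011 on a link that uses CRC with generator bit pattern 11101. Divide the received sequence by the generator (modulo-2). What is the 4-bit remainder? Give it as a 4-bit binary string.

Modulo-2 division of 101011011011 by 11101:
  pos 0: 10101 XOR 11101 = 01000
  pos 1: 10001 XOR 11101 = 01100
  pos 2: 11000 XOR 11101 = 00101
  pos 4: 10111 XOR 11101 = 01010
  pos 5: 10100 XOR 11101 = 01001
  pos 6: 10011 XOR 11101 = 01110
  pos 7: 11101 XOR 11101 = 00000
Remainder = 0000 (zero — the frame passes the CRC check).

0000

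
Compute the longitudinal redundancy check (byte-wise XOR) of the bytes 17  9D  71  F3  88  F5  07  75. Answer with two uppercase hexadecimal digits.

XOR the bytes together:
  start with 0x17
  0x17 ⊕ 0x9D = 0x8A
  0x8A ⊕ 0x71 = 0xFB
  0xFB ⊕ 0xF3 = 0x08
  0x08 ⊕ 0x88 = 0x80
  0x80 ⊕ 0xF5 = 0x75
  0x75 ⊕ 0x07 = 0x72
  0x72 ⊕ 0x75 = 0x07

07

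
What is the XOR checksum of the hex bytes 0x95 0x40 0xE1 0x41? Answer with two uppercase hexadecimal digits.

XOR the bytes together:
  start with 0x95
  0x95 ⊕ 0x40 = 0xD5
  0xD5 ⊕ 0xE1 = 0x34
  0x34 ⊕ 0x41 = 0x75

75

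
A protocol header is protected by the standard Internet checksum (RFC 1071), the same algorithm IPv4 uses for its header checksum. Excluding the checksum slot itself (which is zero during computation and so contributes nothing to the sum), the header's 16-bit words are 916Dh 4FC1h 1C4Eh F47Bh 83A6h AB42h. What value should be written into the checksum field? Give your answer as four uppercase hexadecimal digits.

One's-complement addition (fold any carry out of bit 15 back into bit 0):
  0x916D + 0x4FC1 = 0x0E12E
  0xE12E + 0x1C4E = 0x0FD7C
  0xFD7C + 0xF47B = 0x1F1F7 → wrap carry → 0xF1F8
  0xF1F8 + 0x83A6 = 0x1759E → wrap carry → 0x759F
  0x759F + 0xAB42 = 0x120E1 → wrap carry → 0x20E2
One's-complement sum = 0x20E2.
Checksum = ~0x20E2 & 0xFFFF = 0xDF1D.

DF1D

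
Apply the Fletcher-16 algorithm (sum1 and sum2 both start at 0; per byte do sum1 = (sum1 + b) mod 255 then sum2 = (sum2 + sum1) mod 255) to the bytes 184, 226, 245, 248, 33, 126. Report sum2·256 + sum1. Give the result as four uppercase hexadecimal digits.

Running sums (mod 255):
  after byte 0 (184): sum1=184, sum2=184
  after byte 1 (226): sum1=155, sum2=84
  after byte 2 (245): sum1=145, sum2=229
  after byte 3 (248): sum1=138, sum2=112
  after byte 4 (33): sum1=171, sum2=28
  after byte 5 (126): sum1=42, sum2=70
Checksum = sum2·256 + sum1 = 70·256 + 42 = 17962 = 0x462A.

462A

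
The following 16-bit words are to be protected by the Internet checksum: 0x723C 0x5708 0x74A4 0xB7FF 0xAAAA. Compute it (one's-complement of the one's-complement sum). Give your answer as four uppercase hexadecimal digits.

5F6C

One's-complement addition (fold any carry out of bit 15 back into bit 0):
  0x723C + 0x5708 = 0x0C944
  0xC944 + 0x74A4 = 0x13DE8 → wrap carry → 0x3DE9
  0x3DE9 + 0xB7FF = 0x0F5E8
  0xF5E8 + 0xAAAA = 0x1A092 → wrap carry → 0xA093
One's-complement sum = 0xA093.
Checksum = ~0xA093 & 0xFFFF = 0x5F6C.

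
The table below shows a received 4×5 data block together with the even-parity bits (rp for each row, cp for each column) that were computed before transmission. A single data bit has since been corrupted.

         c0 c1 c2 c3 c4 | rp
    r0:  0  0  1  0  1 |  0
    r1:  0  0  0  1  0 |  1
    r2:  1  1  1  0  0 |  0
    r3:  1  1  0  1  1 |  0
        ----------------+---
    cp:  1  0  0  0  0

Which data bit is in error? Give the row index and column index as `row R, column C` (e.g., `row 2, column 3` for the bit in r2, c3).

row 2, column 0

Recompute each row's even parity and compare to rp:
  r0: data parity 0, sent rp 0 → ok
  r1: data parity 1, sent rp 1 → ok
  r2: data parity 1, sent rp 0 → mismatch
  r3: data parity 0, sent rp 0 → ok
Recompute each column's even parity and compare to cp:
  c0: data parity 0, sent cp 1 → mismatch
  c1: data parity 0, sent cp 0 → ok
  c2: data parity 0, sent cp 0 → ok
  c3: data parity 0, sent cp 0 → ok
  c4: data parity 0, sent cp 0 → ok
Exactly one row (r2) and one column (c0) fail → the flipped bit is at their intersection.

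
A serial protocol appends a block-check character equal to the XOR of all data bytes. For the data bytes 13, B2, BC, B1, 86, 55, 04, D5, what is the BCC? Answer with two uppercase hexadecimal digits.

XOR the bytes together:
  start with 0x13
  0x13 ⊕ 0xB2 = 0xA1
  0xA1 ⊕ 0xBC = 0x1D
  0x1D ⊕ 0xB1 = 0xAC
  0xAC ⊕ 0x86 = 0x2A
  0x2A ⊕ 0x55 = 0x7F
  0x7F ⊕ 0x04 = 0x7B
  0x7B ⊕ 0xD5 = 0xAE

AE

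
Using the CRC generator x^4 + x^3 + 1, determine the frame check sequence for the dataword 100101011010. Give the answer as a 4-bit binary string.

1010

Append 4 zeros: 1001010110100000. Divide by 11001 (XOR where the leading bit is 1):
  pos 0: 10010 XOR 11001 = 01011
  pos 1: 10111 XOR 11001 = 01110
  pos 2: 11100 XOR 11001 = 00101
  pos 4: 10111 XOR 11001 = 01110
  pos 5: 11100 XOR 11001 = 00101
  pos 7: 10110 XOR 11001 = 01111
  pos 8: 11110 XOR 11001 = 00111
  pos 10: 11100 XOR 11001 = 00101
Remainder (last 4 bits) = 1010. This is the CRC / FCS.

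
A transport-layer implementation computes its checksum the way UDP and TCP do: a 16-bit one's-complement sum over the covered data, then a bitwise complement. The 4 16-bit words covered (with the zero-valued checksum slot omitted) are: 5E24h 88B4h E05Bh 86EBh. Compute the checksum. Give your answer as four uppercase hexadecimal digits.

One's-complement addition (fold any carry out of bit 15 back into bit 0):
  0x5E24 + 0x88B4 = 0x0E6D8
  0xE6D8 + 0xE05B = 0x1C733 → wrap carry → 0xC734
  0xC734 + 0x86EB = 0x14E1F → wrap carry → 0x4E20
One's-complement sum = 0x4E20.
Checksum = ~0x4E20 & 0xFFFF = 0xB1DF.

B1DF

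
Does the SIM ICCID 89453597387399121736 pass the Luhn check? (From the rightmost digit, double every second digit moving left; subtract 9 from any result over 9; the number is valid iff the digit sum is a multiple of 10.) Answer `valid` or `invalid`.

invalid

From the right, keep odd positions and double even positions (subtract 9 from any doubled value over 9):
  doubled (positions 2,4,...): 6 2 2 9 5 6 9 6 8 7 → sum 60
  kept (positions 1,3,...): 6 7 2 9 3 8 7 5 5 9 → sum 61
Total = 121.
121 mod 10 = 1, so the number is invalid.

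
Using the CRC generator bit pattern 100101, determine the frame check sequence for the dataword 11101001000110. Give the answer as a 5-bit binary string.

01111

Append 5 zeros: 1110100100011000000. Divide by 100101 (XOR where the leading bit is 1):
  pos 0: 111010 XOR 100101 = 011111
  pos 1: 111110 XOR 100101 = 011011
  pos 2: 110111 XOR 100101 = 010010
  pos 3: 100100 XOR 100101 = 000001
  pos 8: 100110 XOR 100101 = 000011
  pos 12: 110000 XOR 100101 = 010101
  pos 13: 101010 XOR 100101 = 001111
Remainder (last 5 bits) = 01111. This is the CRC / FCS.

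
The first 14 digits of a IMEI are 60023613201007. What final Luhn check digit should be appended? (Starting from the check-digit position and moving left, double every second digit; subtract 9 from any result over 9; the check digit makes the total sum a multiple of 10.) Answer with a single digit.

9

Partial digits right→left: 7 0 0 1 0 2 3 1 6 3 2 0 0 6
Double every second digit counting from the check-digit position (so the 1st, 3rd, 5th, ... of the partial from the right).
  doubled (with −9 where >9): 5 0 0 6 3 4 0 → sum 18
  kept as-is: 0 1 2 1 3 0 6 → sum 13
Total = 18 + 13 = 31.
Check digit = (10 − (31 mod 10)) mod 10 = 9.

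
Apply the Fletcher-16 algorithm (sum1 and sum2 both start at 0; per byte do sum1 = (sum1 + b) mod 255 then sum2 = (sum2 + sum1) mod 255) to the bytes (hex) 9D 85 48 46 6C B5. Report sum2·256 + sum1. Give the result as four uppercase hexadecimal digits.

CFD3

Running sums (mod 255):
  after byte 0 (9D): sum1=157, sum2=157
  after byte 1 (85): sum1=35, sum2=192
  after byte 2 (48): sum1=107, sum2=44
  after byte 3 (46): sum1=177, sum2=221
  after byte 4 (6C): sum1=30, sum2=251
  after byte 5 (B5): sum1=211, sum2=207
Checksum = sum2·256 + sum1 = 207·256 + 211 = 53203 = 0xCFD3.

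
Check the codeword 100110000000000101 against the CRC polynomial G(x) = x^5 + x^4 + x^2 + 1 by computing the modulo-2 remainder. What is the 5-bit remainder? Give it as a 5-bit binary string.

10110

Modulo-2 division of 100110000000000101 by 110101:
  pos 0: 100110 XOR 110101 = 010011
  pos 1: 100110 XOR 110101 = 010011
  pos 2: 100110 XOR 110101 = 010011
  pos 3: 100110 XOR 110101 = 010011
  pos 4: 100110 XOR 110101 = 010011
  pos 5: 100110 XOR 110101 = 010011
  pos 6: 100110 XOR 110101 = 010011
  pos 7: 100110 XOR 110101 = 010011
  pos 8: 100110 XOR 110101 = 010011
  pos 9: 100110 XOR 110101 = 010011
  pos 10: 100111 XOR 110101 = 010010
  pos 11: 100100 XOR 110101 = 010001
  pos 12: 100011 XOR 110101 = 010110
Remainder = 10110 (nonzero — an error is detected).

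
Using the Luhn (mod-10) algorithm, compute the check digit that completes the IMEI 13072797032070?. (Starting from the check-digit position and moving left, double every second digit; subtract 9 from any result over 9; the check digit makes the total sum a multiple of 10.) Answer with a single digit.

2

Partial digits right→left: 0 7 0 2 3 0 7 9 7 2 7 0 3 1
Double every second digit counting from the check-digit position (so the 1st, 3rd, 5th, ... of the partial from the right).
  doubled (with −9 where >9): 0 0 6 5 5 5 6 → sum 27
  kept as-is: 7 2 0 9 2 0 1 → sum 21
Total = 27 + 21 = 48.
Check digit = (10 − (48 mod 10)) mod 10 = 2.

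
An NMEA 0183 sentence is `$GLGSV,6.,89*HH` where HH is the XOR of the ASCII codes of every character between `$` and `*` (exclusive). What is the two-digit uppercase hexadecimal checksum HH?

XOR the ASCII codes of the payload characters:
  'G' = 0x47 → acc = 0x47
  'L' = 0x4C → acc = 0x0B
  'G' = 0x47 → acc = 0x4C
  'S' = 0x53 → acc = 0x1F
  'V' = 0x56 → acc = 0x49
  ',' = 0x2C → acc = 0x65
  '6' = 0x36 → acc = 0x53
  '.' = 0x2E → acc = 0x7D
  ',' = 0x2C → acc = 0x51
  '8' = 0x38 → acc = 0x69
  '9' = 0x39 → acc = 0x50
Checksum = 0x50.

50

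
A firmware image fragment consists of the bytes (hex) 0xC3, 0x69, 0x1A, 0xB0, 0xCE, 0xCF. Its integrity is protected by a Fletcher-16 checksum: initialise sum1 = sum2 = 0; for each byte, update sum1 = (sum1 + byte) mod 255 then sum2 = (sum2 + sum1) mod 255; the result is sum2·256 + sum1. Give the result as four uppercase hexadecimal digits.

8D96

Running sums (mod 255):
  after byte 0 (0xC3): sum1=195, sum2=195
  after byte 1 (0x69): sum1=45, sum2=240
  after byte 2 (0x1A): sum1=71, sum2=56
  after byte 3 (0xB0): sum1=247, sum2=48
  after byte 4 (0xCE): sum1=198, sum2=246
  after byte 5 (0xCF): sum1=150, sum2=141
Checksum = sum2·256 + sum1 = 141·256 + 150 = 36246 = 0x8D96.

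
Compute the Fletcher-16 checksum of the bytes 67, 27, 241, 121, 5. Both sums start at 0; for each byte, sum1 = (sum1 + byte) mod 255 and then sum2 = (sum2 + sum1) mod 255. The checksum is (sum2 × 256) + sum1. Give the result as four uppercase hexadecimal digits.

8ACE

Running sums (mod 255):
  after byte 0 (67): sum1=67, sum2=67
  after byte 1 (27): sum1=94, sum2=161
  after byte 2 (241): sum1=80, sum2=241
  after byte 3 (121): sum1=201, sum2=187
  after byte 4 (5): sum1=206, sum2=138
Checksum = sum2·256 + sum1 = 138·256 + 206 = 35534 = 0x8ACE.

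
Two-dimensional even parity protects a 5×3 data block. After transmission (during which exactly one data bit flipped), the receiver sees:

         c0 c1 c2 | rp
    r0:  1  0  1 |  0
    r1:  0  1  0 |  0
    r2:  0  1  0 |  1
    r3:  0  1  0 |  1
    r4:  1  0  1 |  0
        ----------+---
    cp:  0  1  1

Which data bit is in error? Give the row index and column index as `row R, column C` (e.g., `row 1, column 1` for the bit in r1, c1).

row 1, column 2

Recompute each row's even parity and compare to rp:
  r0: data parity 0, sent rp 0 → ok
  r1: data parity 1, sent rp 0 → mismatch
  r2: data parity 1, sent rp 1 → ok
  r3: data parity 1, sent rp 1 → ok
  r4: data parity 0, sent rp 0 → ok
Recompute each column's even parity and compare to cp:
  c0: data parity 0, sent cp 0 → ok
  c1: data parity 1, sent cp 1 → ok
  c2: data parity 0, sent cp 1 → mismatch
Exactly one row (r1) and one column (c2) fail → the flipped bit is at their intersection.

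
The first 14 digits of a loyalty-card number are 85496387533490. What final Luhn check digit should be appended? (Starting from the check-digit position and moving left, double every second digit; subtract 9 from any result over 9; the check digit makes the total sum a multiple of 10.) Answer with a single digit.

2

Partial digits right→left: 0 9 4 3 3 5 7 8 3 6 9 4 5 8
Double every second digit counting from the check-digit position (so the 1st, 3rd, 5th, ... of the partial from the right).
  doubled (with −9 where >9): 0 8 6 5 6 9 1 → sum 35
  kept as-is: 9 3 5 8 6 4 8 → sum 43
Total = 35 + 43 = 78.
Check digit = (10 − (78 mod 10)) mod 10 = 2.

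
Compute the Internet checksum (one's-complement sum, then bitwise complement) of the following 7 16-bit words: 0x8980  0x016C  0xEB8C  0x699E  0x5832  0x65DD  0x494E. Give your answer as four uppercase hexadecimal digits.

One's-complement addition (fold any carry out of bit 15 back into bit 0):
  0x8980 + 0x016C = 0x08AEC
  0x8AEC + 0xEB8C = 0x17678 → wrap carry → 0x7679
  0x7679 + 0x699E = 0x0E017
  0xE017 + 0x5832 = 0x13849 → wrap carry → 0x384A
  0x384A + 0x65DD = 0x09E27
  0x9E27 + 0x494E = 0x0E775
One's-complement sum = 0xE775.
Checksum = ~0xE775 & 0xFFFF = 0x188A.

188A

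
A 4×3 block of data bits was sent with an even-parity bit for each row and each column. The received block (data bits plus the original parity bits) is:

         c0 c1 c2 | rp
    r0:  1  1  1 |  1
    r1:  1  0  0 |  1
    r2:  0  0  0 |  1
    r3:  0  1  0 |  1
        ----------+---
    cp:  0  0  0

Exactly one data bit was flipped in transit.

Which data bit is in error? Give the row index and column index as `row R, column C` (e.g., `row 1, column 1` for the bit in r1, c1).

row 2, column 2

Recompute each row's even parity and compare to rp:
  r0: data parity 1, sent rp 1 → ok
  r1: data parity 1, sent rp 1 → ok
  r2: data parity 0, sent rp 1 → mismatch
  r3: data parity 1, sent rp 1 → ok
Recompute each column's even parity and compare to cp:
  c0: data parity 0, sent cp 0 → ok
  c1: data parity 0, sent cp 0 → ok
  c2: data parity 1, sent cp 0 → mismatch
Exactly one row (r2) and one column (c2) fail → the flipped bit is at their intersection.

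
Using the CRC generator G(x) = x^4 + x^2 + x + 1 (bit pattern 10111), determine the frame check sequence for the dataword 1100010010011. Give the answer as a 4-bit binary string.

1010

Append 4 zeros: 11000100100110000. Divide by 10111 (XOR where the leading bit is 1):
  pos 0: 11000 XOR 10111 = 01111
  pos 1: 11111 XOR 10111 = 01000
  pos 2: 10000 XOR 10111 = 00111
  pos 4: 11101 XOR 10111 = 01010
  pos 5: 10100 XOR 10111 = 00011
  pos 8: 11011 XOR 10111 = 01100
  pos 9: 11000 XOR 10111 = 01111
  pos 10: 11110 XOR 10111 = 01001
  pos 11: 10010 XOR 10111 = 00101
Remainder (last 4 bits) = 1010. This is the CRC / FCS.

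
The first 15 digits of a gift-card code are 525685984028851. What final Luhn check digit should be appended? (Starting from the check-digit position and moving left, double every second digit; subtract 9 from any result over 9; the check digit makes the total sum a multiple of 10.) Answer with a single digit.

Partial digits right→left: 1 5 8 8 2 0 4 8 9 5 8 6 5 2 5
Double every second digit counting from the check-digit position (so the 1st, 3rd, 5th, ... of the partial from the right).
  doubled (with −9 where >9): 2 7 4 8 9 7 1 1 → sum 39
  kept as-is: 5 8 0 8 5 6 2 → sum 34
Total = 39 + 34 = 73.
Check digit = (10 − (73 mod 10)) mod 10 = 7.

7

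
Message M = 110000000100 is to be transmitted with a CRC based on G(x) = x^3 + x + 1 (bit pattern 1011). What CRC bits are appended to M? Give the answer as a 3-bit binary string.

Append 3 zeros: 110000000100000. Divide by 1011 (XOR where the leading bit is 1):
  pos 0: 1100 XOR 1011 = 0111
  pos 1: 1110 XOR 1011 = 0101
  pos 2: 1010 XOR 1011 = 0001
  pos 5: 1000 XOR 1011 = 0011
  pos 7: 1110 XOR 1011 = 0101
  pos 8: 1010 XOR 1011 = 0001
  pos 11: 1000 XOR 1011 = 0011
Remainder (last 3 bits) = 011. This is the CRC / FCS.

011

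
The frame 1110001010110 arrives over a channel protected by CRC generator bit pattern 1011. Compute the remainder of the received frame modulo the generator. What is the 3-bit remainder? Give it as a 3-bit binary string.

Modulo-2 division of 1110001010110 by 1011:
  pos 0: 1110 XOR 1011 = 0101
  pos 1: 1010 XOR 1011 = 0001
  pos 4: 1010 XOR 1011 = 0001
  pos 7: 1101 XOR 1011 = 0110
  pos 8: 1101 XOR 1011 = 0110
  pos 9: 1100 XOR 1011 = 0111
Remainder = 111 (nonzero — an error is detected).

111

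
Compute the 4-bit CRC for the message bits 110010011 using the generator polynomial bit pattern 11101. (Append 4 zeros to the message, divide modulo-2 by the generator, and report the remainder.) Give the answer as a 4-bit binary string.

Append 4 zeros: 1100100110000. Divide by 11101 (XOR where the leading bit is 1):
  pos 0: 11001 XOR 11101 = 00100
  pos 2: 10000 XOR 11101 = 01101
  pos 3: 11011 XOR 11101 = 00110
  pos 5: 11010 XOR 11101 = 00111
  pos 7: 11100 XOR 11101 = 00001
Remainder (last 4 bits) = 0010. This is the CRC / FCS.

0010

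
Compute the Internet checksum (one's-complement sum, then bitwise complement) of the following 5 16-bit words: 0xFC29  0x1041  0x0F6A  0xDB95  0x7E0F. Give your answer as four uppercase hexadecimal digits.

One's-complement addition (fold any carry out of bit 15 back into bit 0):
  0xFC29 + 0x1041 = 0x10C6A → wrap carry → 0x0C6B
  0x0C6B + 0x0F6A = 0x01BD5
  0x1BD5 + 0xDB95 = 0x0F76A
  0xF76A + 0x7E0F = 0x17579 → wrap carry → 0x757A
One's-complement sum = 0x757A.
Checksum = ~0x757A & 0xFFFF = 0x8A85.

8A85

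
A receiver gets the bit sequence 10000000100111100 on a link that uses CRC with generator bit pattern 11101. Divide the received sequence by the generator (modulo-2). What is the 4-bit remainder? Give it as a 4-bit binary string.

Modulo-2 division of 10000000100111100 by 11101:
  pos 0: 10000 XOR 11101 = 01101
  pos 1: 11010 XOR 11101 = 00111
  pos 3: 11100 XOR 11101 = 00001
  pos 7: 11001 XOR 11101 = 00100
  pos 9: 10011 XOR 11101 = 01110
  pos 10: 11101 XOR 11101 = 00000
Remainder = 0000 (zero — the frame passes the CRC check).

0000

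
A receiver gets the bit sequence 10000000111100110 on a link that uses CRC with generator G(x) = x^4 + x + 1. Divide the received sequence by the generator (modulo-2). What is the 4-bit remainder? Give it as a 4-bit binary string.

Modulo-2 division of 10000000111100110 by 10011:
  pos 0: 10000 XOR 10011 = 00011
  pos 3: 11000 XOR 10011 = 01011
  pos 4: 10111 XOR 10011 = 00100
  pos 6: 10011 XOR 10011 = 00000
  pos 11: 10011 XOR 10011 = 00000
Remainder = 0000 (zero — the frame passes the CRC check).

0000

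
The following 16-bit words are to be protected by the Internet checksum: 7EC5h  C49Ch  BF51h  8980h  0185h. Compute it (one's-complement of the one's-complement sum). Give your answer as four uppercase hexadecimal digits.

One's-complement addition (fold any carry out of bit 15 back into bit 0):
  0x7EC5 + 0xC49C = 0x14361 → wrap carry → 0x4362
  0x4362 + 0xBF51 = 0x102B3 → wrap carry → 0x02B4
  0x02B4 + 0x8980 = 0x08C34
  0x8C34 + 0x0185 = 0x08DB9
One's-complement sum = 0x8DB9.
Checksum = ~0x8DB9 & 0xFFFF = 0x7246.

7246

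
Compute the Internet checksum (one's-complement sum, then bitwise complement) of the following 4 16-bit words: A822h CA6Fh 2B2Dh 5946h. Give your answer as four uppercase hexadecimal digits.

One's-complement addition (fold any carry out of bit 15 back into bit 0):
  0xA822 + 0xCA6F = 0x17291 → wrap carry → 0x7292
  0x7292 + 0x2B2D = 0x09DBF
  0x9DBF + 0x5946 = 0x0F705
One's-complement sum = 0xF705.
Checksum = ~0xF705 & 0xFFFF = 0x08FA.

08FA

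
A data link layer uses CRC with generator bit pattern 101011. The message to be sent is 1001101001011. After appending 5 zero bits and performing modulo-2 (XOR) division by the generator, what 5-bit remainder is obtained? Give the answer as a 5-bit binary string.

10000

Append 5 zeros: 100110100101100000. Divide by 101011 (XOR where the leading bit is 1):
  pos 0: 100110 XOR 101011 = 001101
  pos 2: 110110 XOR 101011 = 011101
  pos 3: 111010 XOR 101011 = 010001
  pos 4: 100011 XOR 101011 = 001000
  pos 6: 100001 XOR 101011 = 001010
  pos 8: 101010 XOR 101011 = 000001
Remainder (last 5 bits) = 10000. This is the CRC / FCS.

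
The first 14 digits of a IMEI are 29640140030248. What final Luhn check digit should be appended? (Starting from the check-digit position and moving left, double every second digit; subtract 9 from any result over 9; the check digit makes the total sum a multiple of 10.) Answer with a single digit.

Partial digits right→left: 8 4 2 0 3 0 0 4 1 0 4 6 9 2
Double every second digit counting from the check-digit position (so the 1st, 3rd, 5th, ... of the partial from the right).
  doubled (with −9 where >9): 7 4 6 0 2 8 9 → sum 36
  kept as-is: 4 0 0 4 0 6 2 → sum 16
Total = 36 + 16 = 52.
Check digit = (10 − (52 mod 10)) mod 10 = 8.

8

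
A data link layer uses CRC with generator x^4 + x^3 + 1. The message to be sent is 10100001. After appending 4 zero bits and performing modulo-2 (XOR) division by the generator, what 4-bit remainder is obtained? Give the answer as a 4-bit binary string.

Append 4 zeros: 101000010000. Divide by 11001 (XOR where the leading bit is 1):
  pos 0: 10100 XOR 11001 = 01101
  pos 1: 11010 XOR 11001 = 00011
  pos 4: 11010 XOR 11001 = 00011
  pos 7: 11000 XOR 11001 = 00001
Remainder (last 4 bits) = 0001. This is the CRC / FCS.

0001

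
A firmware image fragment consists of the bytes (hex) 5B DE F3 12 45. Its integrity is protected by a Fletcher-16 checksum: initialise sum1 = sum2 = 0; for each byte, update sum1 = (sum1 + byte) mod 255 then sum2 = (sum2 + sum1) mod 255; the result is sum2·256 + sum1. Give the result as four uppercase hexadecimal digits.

8985

Running sums (mod 255):
  after byte 0 (5B): sum1=91, sum2=91
  after byte 1 (DE): sum1=58, sum2=149
  after byte 2 (F3): sum1=46, sum2=195
  after byte 3 (12): sum1=64, sum2=4
  after byte 4 (45): sum1=133, sum2=137
Checksum = sum2·256 + sum1 = 137·256 + 133 = 35205 = 0x8985.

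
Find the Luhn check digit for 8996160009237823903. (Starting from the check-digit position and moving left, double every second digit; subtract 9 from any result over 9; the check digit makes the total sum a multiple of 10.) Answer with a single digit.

Partial digits right→left: 3 0 9 3 2 8 7 3 2 9 0 0 0 6 1 6 9 9 8
Double every second digit counting from the check-digit position (so the 1st, 3rd, 5th, ... of the partial from the right).
  doubled (with −9 where >9): 6 9 4 5 4 0 0 2 9 7 → sum 46
  kept as-is: 0 3 8 3 9 0 6 6 9 → sum 44
Total = 46 + 44 = 90.
Check digit = (10 − (90 mod 10)) mod 10 = 0.

0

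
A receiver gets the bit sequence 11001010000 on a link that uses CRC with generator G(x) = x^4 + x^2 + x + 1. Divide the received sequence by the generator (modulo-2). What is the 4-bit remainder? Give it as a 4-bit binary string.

0000

Modulo-2 division of 11001010000 by 10111:
  pos 0: 11001 XOR 10111 = 01110
  pos 1: 11100 XOR 10111 = 01011
  pos 2: 10111 XOR 10111 = 00000
Remainder = 0000 (zero — the frame passes the CRC check).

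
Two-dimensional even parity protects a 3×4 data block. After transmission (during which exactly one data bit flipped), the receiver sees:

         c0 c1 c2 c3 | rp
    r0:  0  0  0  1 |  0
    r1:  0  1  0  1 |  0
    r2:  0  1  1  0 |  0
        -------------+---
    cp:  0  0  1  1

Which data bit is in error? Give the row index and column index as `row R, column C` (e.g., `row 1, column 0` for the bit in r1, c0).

Recompute each row's even parity and compare to rp:
  r0: data parity 1, sent rp 0 → mismatch
  r1: data parity 0, sent rp 0 → ok
  r2: data parity 0, sent rp 0 → ok
Recompute each column's even parity and compare to cp:
  c0: data parity 0, sent cp 0 → ok
  c1: data parity 0, sent cp 0 → ok
  c2: data parity 1, sent cp 1 → ok
  c3: data parity 0, sent cp 1 → mismatch
Exactly one row (r0) and one column (c3) fail → the flipped bit is at their intersection.

row 0, column 3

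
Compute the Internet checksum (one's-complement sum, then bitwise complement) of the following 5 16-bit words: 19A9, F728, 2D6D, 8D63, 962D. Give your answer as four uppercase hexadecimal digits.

One's-complement addition (fold any carry out of bit 15 back into bit 0):
  0x19A9 + 0xF728 = 0x110D1 → wrap carry → 0x10D2
  0x10D2 + 0x2D6D = 0x03E3F
  0x3E3F + 0x8D63 = 0x0CBA2
  0xCBA2 + 0x962D = 0x161CF → wrap carry → 0x61D0
One's-complement sum = 0x61D0.
Checksum = ~0x61D0 & 0xFFFF = 0x9E2F.

9E2F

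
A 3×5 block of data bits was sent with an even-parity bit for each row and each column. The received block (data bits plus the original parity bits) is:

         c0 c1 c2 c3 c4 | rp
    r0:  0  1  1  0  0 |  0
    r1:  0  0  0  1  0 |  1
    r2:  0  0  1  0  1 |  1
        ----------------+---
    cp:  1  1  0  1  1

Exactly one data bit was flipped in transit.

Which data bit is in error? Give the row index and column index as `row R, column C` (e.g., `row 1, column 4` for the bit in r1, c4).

row 2, column 0

Recompute each row's even parity and compare to rp:
  r0: data parity 0, sent rp 0 → ok
  r1: data parity 1, sent rp 1 → ok
  r2: data parity 0, sent rp 1 → mismatch
Recompute each column's even parity and compare to cp:
  c0: data parity 0, sent cp 1 → mismatch
  c1: data parity 1, sent cp 1 → ok
  c2: data parity 0, sent cp 0 → ok
  c3: data parity 1, sent cp 1 → ok
  c4: data parity 1, sent cp 1 → ok
Exactly one row (r2) and one column (c0) fail → the flipped bit is at their intersection.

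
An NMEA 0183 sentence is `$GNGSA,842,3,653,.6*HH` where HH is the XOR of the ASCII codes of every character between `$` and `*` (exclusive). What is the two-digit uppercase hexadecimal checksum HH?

XOR the ASCII codes of the payload characters:
  'G' = 0x47 → acc = 0x47
  'N' = 0x4E → acc = 0x09
  'G' = 0x47 → acc = 0x4E
  'S' = 0x53 → acc = 0x1D
  'A' = 0x41 → acc = 0x5C
  ',' = 0x2C → acc = 0x70
  '8' = 0x38 → acc = 0x48
  '4' = 0x34 → acc = 0x7C
  '2' = 0x32 → acc = 0x4E
  ',' = 0x2C → acc = 0x62
  '3' = 0x33 → acc = 0x51
  ',' = 0x2C → acc = 0x7D
  '6' = 0x36 → acc = 0x4B
  '5' = 0x35 → acc = 0x7E
  '3' = 0x33 → acc = 0x4D
  ',' = 0x2C → acc = 0x61
  '.' = 0x2E → acc = 0x4F
  '6' = 0x36 → acc = 0x79
Checksum = 0x79.

79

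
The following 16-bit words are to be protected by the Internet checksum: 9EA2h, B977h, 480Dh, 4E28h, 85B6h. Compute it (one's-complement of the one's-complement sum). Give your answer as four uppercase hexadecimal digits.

One's-complement addition (fold any carry out of bit 15 back into bit 0):
  0x9EA2 + 0xB977 = 0x15819 → wrap carry → 0x581A
  0x581A + 0x480D = 0x0A027
  0xA027 + 0x4E28 = 0x0EE4F
  0xEE4F + 0x85B6 = 0x17405 → wrap carry → 0x7406
One's-complement sum = 0x7406.
Checksum = ~0x7406 & 0xFFFF = 0x8BF9.

8BF9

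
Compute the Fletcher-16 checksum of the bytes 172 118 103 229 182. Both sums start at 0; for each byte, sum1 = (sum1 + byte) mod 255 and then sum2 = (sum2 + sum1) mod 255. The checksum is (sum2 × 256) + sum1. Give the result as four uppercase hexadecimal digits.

F127

Running sums (mod 255):
  after byte 0 (172): sum1=172, sum2=172
  after byte 1 (118): sum1=35, sum2=207
  after byte 2 (103): sum1=138, sum2=90
  after byte 3 (229): sum1=112, sum2=202
  after byte 4 (182): sum1=39, sum2=241
Checksum = sum2·256 + sum1 = 241·256 + 39 = 61735 = 0xF127.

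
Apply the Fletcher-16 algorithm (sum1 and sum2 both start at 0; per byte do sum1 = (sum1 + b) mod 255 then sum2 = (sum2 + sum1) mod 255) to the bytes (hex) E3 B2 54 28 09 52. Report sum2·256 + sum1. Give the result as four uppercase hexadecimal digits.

Running sums (mod 255):
  after byte 0 (E3): sum1=227, sum2=227
  after byte 1 (B2): sum1=150, sum2=122
  after byte 2 (54): sum1=234, sum2=101
  after byte 3 (28): sum1=19, sum2=120
  after byte 4 (09): sum1=28, sum2=148
  after byte 5 (52): sum1=110, sum2=3
Checksum = sum2·256 + sum1 = 3·256 + 110 = 878 = 0x036E.

036E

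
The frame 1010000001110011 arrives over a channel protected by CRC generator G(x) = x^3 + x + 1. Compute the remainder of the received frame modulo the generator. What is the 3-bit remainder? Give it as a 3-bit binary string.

000

Modulo-2 division of 1010000001110011 by 1011:
  pos 0: 1010 XOR 1011 = 0001
  pos 3: 1000 XOR 1011 = 0011
  pos 5: 1100 XOR 1011 = 0111
  pos 6: 1111 XOR 1011 = 0100
  pos 7: 1001 XOR 1011 = 0010
  pos 9: 1010 XOR 1011 = 0001
  pos 12: 1011 XOR 1011 = 0000
Remainder = 000 (zero — the frame passes the CRC check).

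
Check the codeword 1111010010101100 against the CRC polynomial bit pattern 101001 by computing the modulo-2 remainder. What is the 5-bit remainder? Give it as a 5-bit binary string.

10101

Modulo-2 division of 1111010010101100 by 101001:
  pos 0: 111101 XOR 101001 = 010100
  pos 1: 101000 XOR 101001 = 000001
  pos 6: 101010 XOR 101001 = 000011
  pos 10: 111100 XOR 101001 = 010101
Remainder = 10101 (nonzero — an error is detected).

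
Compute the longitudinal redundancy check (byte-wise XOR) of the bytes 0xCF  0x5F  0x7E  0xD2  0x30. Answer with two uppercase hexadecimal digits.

0C

XOR the bytes together:
  start with 0xCF
  0xCF ⊕ 0x5F = 0x90
  0x90 ⊕ 0x7E = 0xEE
  0xEE ⊕ 0xD2 = 0x3C
  0x3C ⊕ 0x30 = 0x0C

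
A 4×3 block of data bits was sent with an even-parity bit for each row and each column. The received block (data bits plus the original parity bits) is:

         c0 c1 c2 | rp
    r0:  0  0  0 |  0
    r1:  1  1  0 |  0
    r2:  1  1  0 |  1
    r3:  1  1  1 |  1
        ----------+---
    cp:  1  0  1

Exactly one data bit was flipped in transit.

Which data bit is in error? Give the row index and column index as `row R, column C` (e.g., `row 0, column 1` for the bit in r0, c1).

Recompute each row's even parity and compare to rp:
  r0: data parity 0, sent rp 0 → ok
  r1: data parity 0, sent rp 0 → ok
  r2: data parity 0, sent rp 1 → mismatch
  r3: data parity 1, sent rp 1 → ok
Recompute each column's even parity and compare to cp:
  c0: data parity 1, sent cp 1 → ok
  c1: data parity 1, sent cp 0 → mismatch
  c2: data parity 1, sent cp 1 → ok
Exactly one row (r2) and one column (c1) fail → the flipped bit is at their intersection.

row 2, column 1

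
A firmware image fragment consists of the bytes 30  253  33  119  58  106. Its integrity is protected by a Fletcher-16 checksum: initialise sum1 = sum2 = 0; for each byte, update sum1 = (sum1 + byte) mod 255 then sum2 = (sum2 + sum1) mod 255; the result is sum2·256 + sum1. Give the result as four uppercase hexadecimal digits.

7459

Running sums (mod 255):
  after byte 0 (30): sum1=30, sum2=30
  after byte 1 (253): sum1=28, sum2=58
  after byte 2 (33): sum1=61, sum2=119
  after byte 3 (119): sum1=180, sum2=44
  after byte 4 (58): sum1=238, sum2=27
  after byte 5 (106): sum1=89, sum2=116
Checksum = sum2·256 + sum1 = 116·256 + 89 = 29785 = 0x7459.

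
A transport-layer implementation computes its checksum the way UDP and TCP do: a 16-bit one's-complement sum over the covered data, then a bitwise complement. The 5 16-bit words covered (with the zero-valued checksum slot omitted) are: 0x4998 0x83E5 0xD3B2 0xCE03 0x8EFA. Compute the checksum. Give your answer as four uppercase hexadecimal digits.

One's-complement addition (fold any carry out of bit 15 back into bit 0):
  0x4998 + 0x83E5 = 0x0CD7D
  0xCD7D + 0xD3B2 = 0x1A12F → wrap carry → 0xA130
  0xA130 + 0xCE03 = 0x16F33 → wrap carry → 0x6F34
  0x6F34 + 0x8EFA = 0x0FE2E
One's-complement sum = 0xFE2E.
Checksum = ~0xFE2E & 0xFFFF = 0x01D1.

01D1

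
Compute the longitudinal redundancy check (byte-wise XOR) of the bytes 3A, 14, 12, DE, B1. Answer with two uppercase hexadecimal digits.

53

XOR the bytes together:
  start with 0x3A
  0x3A ⊕ 0x14 = 0x2E
  0x2E ⊕ 0x12 = 0x3C
  0x3C ⊕ 0xDE = 0xE2
  0xE2 ⊕ 0xB1 = 0x53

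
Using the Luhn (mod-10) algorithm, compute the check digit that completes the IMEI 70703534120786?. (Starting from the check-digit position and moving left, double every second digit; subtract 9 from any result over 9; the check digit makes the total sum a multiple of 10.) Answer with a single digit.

0

Partial digits right→left: 6 8 7 0 2 1 4 3 5 3 0 7 0 7
Double every second digit counting from the check-digit position (so the 1st, 3rd, 5th, ... of the partial from the right).
  doubled (with −9 where >9): 3 5 4 8 1 0 0 → sum 21
  kept as-is: 8 0 1 3 3 7 7 → sum 29
Total = 21 + 29 = 50.
Check digit = (10 − (50 mod 10)) mod 10 = 0.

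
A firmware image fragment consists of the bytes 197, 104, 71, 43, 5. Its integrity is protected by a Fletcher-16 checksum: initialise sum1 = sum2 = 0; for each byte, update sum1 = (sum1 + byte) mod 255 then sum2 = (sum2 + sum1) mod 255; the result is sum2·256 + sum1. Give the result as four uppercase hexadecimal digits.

AFA5

Running sums (mod 255):
  after byte 0 (197): sum1=197, sum2=197
  after byte 1 (104): sum1=46, sum2=243
  after byte 2 (71): sum1=117, sum2=105
  after byte 3 (43): sum1=160, sum2=10
  after byte 4 (5): sum1=165, sum2=175
Checksum = sum2·256 + sum1 = 175·256 + 165 = 44965 = 0xAFA5.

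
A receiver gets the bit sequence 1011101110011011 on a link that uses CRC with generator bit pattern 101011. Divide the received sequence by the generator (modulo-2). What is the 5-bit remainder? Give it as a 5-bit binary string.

Modulo-2 division of 1011101110011011 by 101011:
  pos 0: 101110 XOR 101011 = 000101
  pos 3: 101111 XOR 101011 = 000100
  pos 6: 100001 XOR 101011 = 001010
  pos 8: 101010 XOR 101011 = 000001
Remainder = 00111 (nonzero — an error is detected).

00111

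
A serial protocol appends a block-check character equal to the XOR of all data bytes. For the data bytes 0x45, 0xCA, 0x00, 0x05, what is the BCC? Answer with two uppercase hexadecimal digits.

XOR the bytes together:
  start with 0x45
  0x45 ⊕ 0xCA = 0x8F
  0x8F ⊕ 0x00 = 0x8F
  0x8F ⊕ 0x05 = 0x8A

8A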